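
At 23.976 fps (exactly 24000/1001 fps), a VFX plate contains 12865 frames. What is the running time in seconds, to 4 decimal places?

Running time = 12865 × 1001/24000 = 2575573/4800 s ≈ 536.5777 s.

536.5777 seconds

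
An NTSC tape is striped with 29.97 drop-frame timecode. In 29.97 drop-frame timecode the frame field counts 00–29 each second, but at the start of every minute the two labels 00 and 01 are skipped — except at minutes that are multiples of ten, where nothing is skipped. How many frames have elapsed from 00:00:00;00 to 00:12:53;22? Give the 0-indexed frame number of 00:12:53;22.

23190

As if non-drop at 30 labels/s: (0 × 3600 + 12 × 60 + 53) × 30 + 22 = 23212.
Minute boundaries passed: 12; those not divisible by 10: 12 − 1 = 11; dropped labels = 2 × 11 = 22.
Actual frame index = 23212 − 22 = 23190.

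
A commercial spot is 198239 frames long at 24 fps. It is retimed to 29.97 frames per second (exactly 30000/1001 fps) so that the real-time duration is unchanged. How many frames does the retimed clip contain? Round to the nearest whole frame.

247551 frames

Frames at target rate = 198239 × (30000/1001) / (24) = 247798750/1001 ≈ 247551.199.
Nearest whole frame: 247551.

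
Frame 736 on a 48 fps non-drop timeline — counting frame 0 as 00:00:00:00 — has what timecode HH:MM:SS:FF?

00:00:15:16

736 ÷ 48 = 15 full seconds, remainder 16 frames.
15 s = 0 h 0 min 15 s.
Timecode: 00:00:15:16.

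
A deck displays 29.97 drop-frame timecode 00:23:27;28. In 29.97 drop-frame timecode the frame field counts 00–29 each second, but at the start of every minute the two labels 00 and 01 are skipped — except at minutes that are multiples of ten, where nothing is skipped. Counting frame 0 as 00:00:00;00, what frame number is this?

42196

As if non-drop at 30 labels/s: (0 × 3600 + 23 × 60 + 27) × 30 + 28 = 42238.
Minute boundaries passed: 23; those not divisible by 10: 23 − 2 = 21; dropped labels = 2 × 21 = 42.
Actual frame index = 42238 − 42 = 42196.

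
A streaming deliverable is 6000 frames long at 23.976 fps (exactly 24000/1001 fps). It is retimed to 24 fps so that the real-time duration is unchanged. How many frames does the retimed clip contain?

Target frames = source frames × (target rate / source rate) = 6000 × (24)/(24000/1001) = 6000 × 1001/1000 = 6006.

6006 frames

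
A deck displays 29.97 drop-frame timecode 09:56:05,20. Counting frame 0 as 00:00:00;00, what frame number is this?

1071896

Complete 10-minute blocks: 59, each 17982 frames → 1060938.
Remaining 6 whole minutes in the current block: 1800 + 5 × 1798 = 10790 frames.
Within the current minute: 5 × 30 + 20 − 2 = 168 (labels ;00/;01 skipped at this minute). Total = 1060938 + 10790 + 168 = 1071896.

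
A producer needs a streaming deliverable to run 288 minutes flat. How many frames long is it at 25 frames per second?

432000 frames

288 min = 17280 s.
Frames = 17280 × 25 = 432000.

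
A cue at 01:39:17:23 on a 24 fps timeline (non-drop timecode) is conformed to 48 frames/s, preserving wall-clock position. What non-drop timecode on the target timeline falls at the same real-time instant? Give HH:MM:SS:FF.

01:39:17:46

Source frame index: (1×3600 + 39×60 + 17) × 24 + 23 = 142991.
Real time: 142991 / (24) = 142991/24 s.
Target frame: (142991/24) × (48) = 285982.
At 48 labels/s: frame 285982 → 01:39:17:46.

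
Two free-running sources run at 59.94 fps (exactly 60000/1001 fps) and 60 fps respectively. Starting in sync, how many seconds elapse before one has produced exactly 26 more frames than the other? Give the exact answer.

13013/30 seconds

The gap grows by |60 − 60000/1001| = 60/1001 frames per second.
Time for a 26-frame gap: 26 ÷ (60/1001) = 13013/30 s.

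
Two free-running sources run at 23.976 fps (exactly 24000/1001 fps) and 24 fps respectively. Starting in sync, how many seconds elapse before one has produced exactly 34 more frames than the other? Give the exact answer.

The gap grows by |24 − 24000/1001| = 24/1001 frames per second.
Time for a 34-frame gap: 34 ÷ (24/1001) = 17017/12 s.

17017/12 seconds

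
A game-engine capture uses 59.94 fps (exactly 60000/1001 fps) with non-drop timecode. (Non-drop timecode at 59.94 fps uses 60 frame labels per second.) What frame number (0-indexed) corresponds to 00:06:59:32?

frame 25172

Total seconds to the label: (0 × 3600 + 6 × 60 + 59) = 419.
Frame index = 419 × 60 + 32 = 25172.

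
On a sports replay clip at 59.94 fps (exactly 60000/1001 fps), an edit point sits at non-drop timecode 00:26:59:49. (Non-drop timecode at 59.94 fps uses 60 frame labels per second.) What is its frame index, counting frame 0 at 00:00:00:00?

97189

Total seconds to the label: (0 × 3600 + 26 × 60 + 59) = 1619.
Frame index = 1619 × 60 + 49 = 97189.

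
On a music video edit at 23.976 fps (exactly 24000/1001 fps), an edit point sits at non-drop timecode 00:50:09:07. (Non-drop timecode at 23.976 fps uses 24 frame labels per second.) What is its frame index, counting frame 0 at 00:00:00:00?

Total seconds to the label: (0 × 3600 + 50 × 60 + 9) = 3009.
Frame index = 3009 × 24 + 7 = 72223.

frame 72223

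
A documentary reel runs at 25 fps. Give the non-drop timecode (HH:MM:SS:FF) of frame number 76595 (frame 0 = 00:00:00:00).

76595 ÷ 25 = 3063 full seconds, remainder 20 frames.
3063 s = 0 h 51 min 3 s.
Timecode: 00:51:03:20.

00:51:03:20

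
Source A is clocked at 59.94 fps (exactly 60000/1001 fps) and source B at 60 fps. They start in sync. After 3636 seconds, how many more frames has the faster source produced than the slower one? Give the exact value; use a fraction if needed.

218160/1001 frames

A emits 60000/1001 × 3636 = 218160000/1001 frames; B emits 60 × 3636 = 218160.
Difference = 218160/1001 frames (≈ 217.9421); B is ahead of A.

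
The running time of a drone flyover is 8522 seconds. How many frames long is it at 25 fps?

Frames = 8522 × 25 = 213050.

213050 frames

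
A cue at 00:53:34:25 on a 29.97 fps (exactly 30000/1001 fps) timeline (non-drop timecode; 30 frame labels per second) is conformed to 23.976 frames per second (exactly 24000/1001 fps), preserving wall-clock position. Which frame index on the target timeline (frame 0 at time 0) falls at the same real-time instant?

frame 77156

Source frame index: (0×3600 + 53×60 + 34) × 30 + 25 = 96445.
Real time: 96445 / (30000/1001) = 19308289/6000 s.
Target frame: (19308289/6000) × (24000/1001) = 77156.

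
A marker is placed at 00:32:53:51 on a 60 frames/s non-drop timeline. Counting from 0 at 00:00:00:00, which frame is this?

Total seconds to the label: (0 × 3600 + 32 × 60 + 53) = 1973.
Frame index = 1973 × 60 + 51 = 118431.

118431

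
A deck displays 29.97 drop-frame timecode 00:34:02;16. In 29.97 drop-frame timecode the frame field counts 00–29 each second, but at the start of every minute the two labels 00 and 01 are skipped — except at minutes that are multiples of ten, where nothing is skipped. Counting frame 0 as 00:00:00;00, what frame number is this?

As if non-drop at 30 labels/s: (0 × 3600 + 34 × 60 + 2) × 30 + 16 = 61276.
Minute boundaries passed: 34; those not divisible by 10: 34 − 3 = 31; dropped labels = 2 × 31 = 62.
Actual frame index = 61276 − 62 = 61214.

61214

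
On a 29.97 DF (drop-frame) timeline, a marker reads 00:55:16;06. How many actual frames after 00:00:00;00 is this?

99386

Complete 10-minute blocks: 5, each 17982 frames → 89910.
Remaining 5 whole minutes in the current block: 1800 + 4 × 1798 = 8992 frames.
Within the current minute: 16 × 30 + 6 − 2 = 484 (labels ;00/;01 skipped at this minute). Total = 89910 + 8992 + 484 = 99386.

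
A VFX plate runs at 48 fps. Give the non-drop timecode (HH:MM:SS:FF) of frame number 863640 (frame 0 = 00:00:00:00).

863640 ÷ 48 = 17992 full seconds, remainder 24 frames.
17992 s = 4 h 59 min 52 s.
Timecode: 04:59:52:24.

04:59:52:24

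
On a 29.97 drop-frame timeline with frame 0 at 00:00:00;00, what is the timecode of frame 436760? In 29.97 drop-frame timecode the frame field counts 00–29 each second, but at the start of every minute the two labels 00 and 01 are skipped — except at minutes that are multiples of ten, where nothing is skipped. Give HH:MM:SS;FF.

04:02:53;06

Each 10-minute DF block holds 10 × 60 × 30 − 9 × 2 = 17982 frames. 436760 ÷ 17982 → 24 full blocks, remainder 5192.
Within the partial block the first minute is 1800 frames and each further minute 1798, so 2 further minute boundaries passed. Total skipped labels = 18 × 24 + 2 × 2 = 436.
Non-drop label index = 436760 + 436 = 437196; at 30 labels/s that is 04:02:53:06, i.e. DF 04:02:53;06.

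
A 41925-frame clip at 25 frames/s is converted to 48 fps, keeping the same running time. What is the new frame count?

80496 frames

Target frames = source frames × (target rate / source rate) = 41925 × (48)/(25) = 41925 × 48/25 = 80496.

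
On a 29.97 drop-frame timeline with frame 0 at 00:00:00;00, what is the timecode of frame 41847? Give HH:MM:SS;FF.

00:23:16;09

Ten DF minutes hold 17982 frames, so frame 41847 lies in block 2 (frames 35964–53945) with 5883 frames into that block.
The block's first minute is 1800 frames and the rest 1798 each; 5883 frames reaches minute 3, so 2 × 18 + 3 × 2 = 42 labels have been skipped so far.
Adding those back, label number 41847 + 42 = 41889 at 30 labels/s is 1396 s + 9 f = 0 h 23 min 16 s frame 9, i.e. 00:23:16;09.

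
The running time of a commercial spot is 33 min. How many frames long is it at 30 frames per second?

33 min = 1980 s.
Frames = 1980 × 30 = 59400.

59400 frames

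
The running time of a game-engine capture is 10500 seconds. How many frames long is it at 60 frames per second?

630000 frames

Frames = 10500 × 60 = 630000.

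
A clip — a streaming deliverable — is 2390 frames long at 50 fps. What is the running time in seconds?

Running time = 2390 / (50) = 47.8 s.

47.8 seconds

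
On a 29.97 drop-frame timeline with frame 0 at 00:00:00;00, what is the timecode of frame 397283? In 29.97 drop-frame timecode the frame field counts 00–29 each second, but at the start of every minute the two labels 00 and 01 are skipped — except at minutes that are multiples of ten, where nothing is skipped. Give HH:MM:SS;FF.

03:40:55;29

Ten DF minutes hold 17982 frames, so frame 397283 lies in block 22 (frames 395604–413585) with 1679 frames into that block.
The block's first minute is 1800 frames and the rest 1798 each; 1679 frames reaches minute 0, so 22 × 18 + 0 × 2 = 396 labels have been skipped so far.
Adding those back, label number 397283 + 396 = 397679 at 30 labels/s is 13255 s + 29 f = 3 h 40 min 55 s frame 29, i.e. 03:40:55;29.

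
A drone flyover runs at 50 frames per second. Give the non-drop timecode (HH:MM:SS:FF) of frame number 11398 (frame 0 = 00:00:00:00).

00:03:47:48

11398 ÷ 50 = 227 full seconds, remainder 48 frames.
227 s = 0 h 3 min 47 s.
Timecode: 00:03:47:48.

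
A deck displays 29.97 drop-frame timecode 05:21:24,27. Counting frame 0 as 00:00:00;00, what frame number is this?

As if non-drop at 30 labels/s: (5 × 3600 + 21 × 60 + 24) × 30 + 27 = 578547.
Minute boundaries passed: 321; those not divisible by 10: 321 − 32 = 289; dropped labels = 2 × 289 = 578.
Actual frame index = 578547 − 578 = 577969.

577969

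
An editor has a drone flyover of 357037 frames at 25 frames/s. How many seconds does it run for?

Running time = 357037 / (25) = 14281.48 s.

14281.48 seconds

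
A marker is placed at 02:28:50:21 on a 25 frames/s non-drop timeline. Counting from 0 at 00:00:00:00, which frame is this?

frame 223271

Total seconds to the label: (2 × 3600 + 28 × 60 + 50) = 8930.
Frame index = 8930 × 25 + 21 = 223271.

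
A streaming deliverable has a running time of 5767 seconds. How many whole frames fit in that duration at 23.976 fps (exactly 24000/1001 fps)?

138269 frames

Frames = 5767 × 24000/1001 = 138408000/1001 ≈ 138269.7303.
Complete frames: 138269.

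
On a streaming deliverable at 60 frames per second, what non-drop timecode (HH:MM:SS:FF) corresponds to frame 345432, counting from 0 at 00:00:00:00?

345432 ÷ 60 = 5757 full seconds, remainder 12 frames.
5757 s = 1 h 35 min 57 s.
Timecode: 01:35:57:12.

01:35:57:12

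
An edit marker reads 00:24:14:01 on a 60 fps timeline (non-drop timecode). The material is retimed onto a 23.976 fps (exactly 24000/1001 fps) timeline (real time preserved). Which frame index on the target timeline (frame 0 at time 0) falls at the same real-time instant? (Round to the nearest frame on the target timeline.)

frame 34862

Source frame index: (0×3600 + 24×60 + 14) × 60 + 1 = 87241.
Real time: 87241 / (60) = 87241/60 s.
Target frame: (87241/60) × (24000/1001) = 453200/13 ≈ 34861.538 → 34862.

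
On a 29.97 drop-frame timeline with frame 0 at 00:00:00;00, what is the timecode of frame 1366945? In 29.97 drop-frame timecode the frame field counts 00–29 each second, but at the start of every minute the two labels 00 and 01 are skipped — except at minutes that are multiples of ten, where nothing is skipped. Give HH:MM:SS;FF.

Ten DF minutes hold 17982 frames, so frame 1366945 lies in block 76 (frames 1366632–1384613) with 313 frames into that block.
The block's first minute is 1800 frames and the rest 1798 each; 313 frames reaches minute 0, so 76 × 18 + 0 × 2 = 1368 labels have been skipped so far.
Adding those back, label number 1366945 + 1368 = 1368313 at 30 labels/s is 45610 s + 13 f = 12 h 40 min 10 s frame 13, i.e. 12:40:10;13.

12:40:10;13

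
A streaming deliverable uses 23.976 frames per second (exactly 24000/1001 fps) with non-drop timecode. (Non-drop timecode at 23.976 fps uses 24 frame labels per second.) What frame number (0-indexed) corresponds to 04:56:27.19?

Total seconds to the label: (4 × 3600 + 56 × 60 + 27) = 17787.
Frame index = 17787 × 24 + 19 = 426907.

426907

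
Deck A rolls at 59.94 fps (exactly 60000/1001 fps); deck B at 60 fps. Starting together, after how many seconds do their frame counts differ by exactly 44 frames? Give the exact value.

11011/15 seconds

The gap grows by |60 − 60000/1001| = 60/1001 frames per second.
Time for a 44-frame gap: 44 ÷ (60/1001) = 11011/15 s.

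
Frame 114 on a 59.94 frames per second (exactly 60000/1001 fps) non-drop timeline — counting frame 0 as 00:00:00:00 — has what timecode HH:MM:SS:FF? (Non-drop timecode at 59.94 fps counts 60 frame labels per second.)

00:00:01:54

114 ÷ 60 = 1 full seconds, remainder 54 frames.
1 s = 0 h 0 min 1 s.
Timecode: 00:00:01:54.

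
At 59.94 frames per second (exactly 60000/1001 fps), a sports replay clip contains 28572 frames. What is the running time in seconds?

Running time = 28572 / (60000/1001) = 476.6762 s.

476.6762 seconds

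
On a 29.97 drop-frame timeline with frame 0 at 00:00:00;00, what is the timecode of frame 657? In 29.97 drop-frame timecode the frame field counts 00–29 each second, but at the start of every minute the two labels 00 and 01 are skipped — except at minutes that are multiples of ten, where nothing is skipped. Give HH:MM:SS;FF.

Ten DF minutes hold 17982 frames, so frame 657 lies in block 0 (frames 0–17981) with 657 frames into that block.
The block's first minute is 1800 frames and the rest 1798 each; 657 frames reaches minute 0, so 0 × 18 + 0 × 2 = 0 labels have been skipped so far.
Adding those back, label number 657 + 0 = 657 at 30 labels/s is 21 s + 27 f = 0 h 0 min 21 s frame 27, i.e. 00:00:21;27.

00:00:21;27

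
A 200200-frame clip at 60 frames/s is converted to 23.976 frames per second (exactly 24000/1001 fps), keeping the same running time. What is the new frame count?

Target frames = source frames × (target rate / source rate) = 200200 × (24000/1001)/(60) = 200200 × 400/1001 = 80000.

80000 frames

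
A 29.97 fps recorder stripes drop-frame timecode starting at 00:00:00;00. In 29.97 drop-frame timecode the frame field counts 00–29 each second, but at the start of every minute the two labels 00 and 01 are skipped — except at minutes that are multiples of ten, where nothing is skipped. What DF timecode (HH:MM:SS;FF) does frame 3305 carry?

Ten DF minutes hold 17982 frames, so frame 3305 lies in block 0 (frames 0–17981) with 3305 frames into that block.
The block's first minute is 1800 frames and the rest 1798 each; 3305 frames reaches minute 1, so 0 × 18 + 1 × 2 = 2 labels have been skipped so far.
Adding those back, label number 3305 + 2 = 3307 at 30 labels/s is 110 s + 7 f = 0 h 1 min 50 s frame 7, i.e. 00:01:50;07.

00:01:50;07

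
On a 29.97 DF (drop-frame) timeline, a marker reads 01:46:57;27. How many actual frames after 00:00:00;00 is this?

192345

As if non-drop at 30 labels/s: (1 × 3600 + 46 × 60 + 57) × 30 + 27 = 192537.
Minute boundaries passed: 106; those not divisible by 10: 106 − 10 = 96; dropped labels = 2 × 96 = 192.
Actual frame index = 192537 − 192 = 192345.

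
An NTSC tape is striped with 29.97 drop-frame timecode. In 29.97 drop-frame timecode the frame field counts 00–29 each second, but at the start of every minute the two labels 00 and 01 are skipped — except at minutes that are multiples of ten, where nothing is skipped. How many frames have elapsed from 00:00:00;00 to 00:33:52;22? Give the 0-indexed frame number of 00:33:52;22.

Complete 10-minute blocks: 3, each 17982 frames → 53946.
Remaining 3 whole minutes in the current block: 1800 + 2 × 1798 = 5396 frames.
Within the current minute: 52 × 30 + 22 − 2 = 1580 (labels ;00/;01 skipped at this minute). Total = 53946 + 5396 + 1580 = 60922.

60922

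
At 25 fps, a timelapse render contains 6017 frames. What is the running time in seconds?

Running time = 6017 / (25) = 240.68 s.

240.68 seconds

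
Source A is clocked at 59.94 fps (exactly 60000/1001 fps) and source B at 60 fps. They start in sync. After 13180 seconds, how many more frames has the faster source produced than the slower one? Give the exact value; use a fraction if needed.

790800/1001 frames

A emits 60000/1001 × 13180 = 790800000/1001 frames; B emits 60 × 13180 = 790800.
Difference = 790800/1001 frames (≈ 790.0100); B is ahead of A.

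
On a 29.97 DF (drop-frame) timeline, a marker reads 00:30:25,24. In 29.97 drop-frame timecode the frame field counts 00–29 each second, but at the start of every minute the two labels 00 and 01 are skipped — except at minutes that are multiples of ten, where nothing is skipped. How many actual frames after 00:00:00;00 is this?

Complete 10-minute blocks: 3, each 17982 frames → 53946.
Remaining 0 whole minutes in the current block: 0 frames.
Within the current minute: 25 × 30 + 24 = 774. Total = 53946 + 0 + 774 = 54720.

54720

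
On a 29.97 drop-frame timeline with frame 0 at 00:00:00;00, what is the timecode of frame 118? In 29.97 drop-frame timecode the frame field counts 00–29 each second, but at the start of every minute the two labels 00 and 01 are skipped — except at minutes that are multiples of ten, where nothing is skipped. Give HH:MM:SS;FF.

Ten DF minutes hold 17982 frames, so frame 118 lies in block 0 (frames 0–17981) with 118 frames into that block.
The block's first minute is 1800 frames and the rest 1798 each; 118 frames reaches minute 0, so 0 × 18 + 0 × 2 = 0 labels have been skipped so far.
Adding those back, label number 118 + 0 = 118 at 30 labels/s is 3 s + 28 f = 0 h 0 min 3 s frame 28, i.e. 00:00:03;28.

00:00:03;28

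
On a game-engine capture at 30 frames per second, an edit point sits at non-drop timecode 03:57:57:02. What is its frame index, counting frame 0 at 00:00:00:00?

frame 428312

Total seconds to the label: (3 × 3600 + 57 × 60 + 57) = 14277.
Frame index = 14277 × 30 + 2 = 428312.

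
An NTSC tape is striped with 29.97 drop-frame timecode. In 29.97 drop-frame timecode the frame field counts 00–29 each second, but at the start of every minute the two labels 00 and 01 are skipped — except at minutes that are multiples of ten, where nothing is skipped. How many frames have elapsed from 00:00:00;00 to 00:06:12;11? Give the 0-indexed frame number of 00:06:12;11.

11159

Complete 10-minute blocks: 0, each 17982 frames → 0.
Remaining 6 whole minutes in the current block: 1800 + 5 × 1798 = 10790 frames.
Within the current minute: 12 × 30 + 11 − 2 = 369 (labels ;00/;01 skipped at this minute). Total = 0 + 10790 + 369 = 11159.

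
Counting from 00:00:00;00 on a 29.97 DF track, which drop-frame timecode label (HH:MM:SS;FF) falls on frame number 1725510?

Ten DF minutes hold 17982 frames, so frame 1725510 lies in block 95 (frames 1708290–1726271) with 17220 frames into that block.
The block's first minute is 1800 frames and the rest 1798 each; 17220 frames reaches minute 9, so 95 × 18 + 9 × 2 = 1728 labels have been skipped so far.
Adding those back, label number 1725510 + 1728 = 1727238 at 30 labels/s is 57574 s + 18 f = 15 h 59 min 34 s frame 18, i.e. 15:59:34;18.

15:59:34;18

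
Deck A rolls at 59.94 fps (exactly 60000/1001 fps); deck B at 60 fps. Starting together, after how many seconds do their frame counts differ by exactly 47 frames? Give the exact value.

47047/60 seconds

The gap grows by |60 − 60000/1001| = 60/1001 frames per second.
Time for a 47-frame gap: 47 ÷ (60/1001) = 47047/60 s.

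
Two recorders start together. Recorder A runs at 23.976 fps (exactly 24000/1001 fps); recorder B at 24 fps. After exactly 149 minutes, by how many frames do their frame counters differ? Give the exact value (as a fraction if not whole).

149 min = 8940 s.
A emits 24000/1001 × 8940 = 214560000/1001 frames; B emits 24 × 8940 = 214560.
Difference = 214560/1001 frames (≈ 214.3457); B is ahead of A.

214560/1001 frames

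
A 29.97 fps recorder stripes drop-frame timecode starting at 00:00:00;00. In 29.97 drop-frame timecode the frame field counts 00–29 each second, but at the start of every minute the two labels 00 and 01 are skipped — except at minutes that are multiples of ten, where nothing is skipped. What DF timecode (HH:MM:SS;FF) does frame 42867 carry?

Each 10-minute DF block holds 10 × 60 × 30 − 9 × 2 = 17982 frames. 42867 ÷ 17982 → 2 full blocks, remainder 6903.
Within the partial block the first minute is 1800 frames and each further minute 1798, so 3 further minute boundaries passed. Total skipped labels = 18 × 2 + 2 × 3 = 42.
Non-drop label index = 42867 + 42 = 42909; at 30 labels/s that is 00:23:50:09, i.e. DF 00:23:50;09.

00:23:50;09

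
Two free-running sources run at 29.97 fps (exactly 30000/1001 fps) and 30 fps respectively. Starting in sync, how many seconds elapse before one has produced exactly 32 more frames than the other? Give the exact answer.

The gap grows by |30 − 30000/1001| = 30/1001 frames per second.
Time for a 32-frame gap: 32 ÷ (30/1001) = 16016/15 s.

16016/15 seconds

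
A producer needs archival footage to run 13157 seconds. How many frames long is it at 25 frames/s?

Frames = 13157 × 25 = 328925.

328925 frames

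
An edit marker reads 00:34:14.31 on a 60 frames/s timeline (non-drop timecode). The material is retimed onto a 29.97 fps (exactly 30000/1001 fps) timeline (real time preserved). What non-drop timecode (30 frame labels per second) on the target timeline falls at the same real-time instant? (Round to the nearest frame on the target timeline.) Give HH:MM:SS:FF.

00:34:12:14

Source frame index: (0×3600 + 34×60 + 14) × 60 + 31 = 123271.
Real time: 123271 / (60) = 123271/60 s.
Target frame: (123271/60) × (30000/1001) = 61635500/1001 ≈ 61573.926 → 61574.
At 30 labels/s: frame 61574 → 00:34:12:14.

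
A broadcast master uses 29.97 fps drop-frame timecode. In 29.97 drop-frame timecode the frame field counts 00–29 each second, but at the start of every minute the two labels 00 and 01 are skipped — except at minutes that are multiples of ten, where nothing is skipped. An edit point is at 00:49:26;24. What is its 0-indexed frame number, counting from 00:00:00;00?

88914

As if non-drop at 30 labels/s: (0 × 3600 + 49 × 60 + 26) × 30 + 24 = 89004.
Minute boundaries passed: 49; those not divisible by 10: 49 − 4 = 45; dropped labels = 2 × 45 = 90.
Actual frame index = 89004 − 90 = 88914.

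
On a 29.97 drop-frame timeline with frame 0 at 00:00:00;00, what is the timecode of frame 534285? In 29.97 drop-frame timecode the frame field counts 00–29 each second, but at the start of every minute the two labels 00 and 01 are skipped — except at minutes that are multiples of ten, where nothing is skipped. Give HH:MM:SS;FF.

04:57:07;11

Each 10-minute DF block holds 10 × 60 × 30 − 9 × 2 = 17982 frames. 534285 ÷ 17982 → 29 full blocks, remainder 12807.
Within the partial block the first minute is 1800 frames and each further minute 1798, so 7 further minute boundaries passed. Total skipped labels = 18 × 29 + 2 × 7 = 536.
Non-drop label index = 534285 + 536 = 534821; at 30 labels/s that is 04:57:07:11, i.e. DF 04:57:07;11.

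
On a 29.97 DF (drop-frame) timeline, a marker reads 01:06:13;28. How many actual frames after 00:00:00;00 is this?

As if non-drop at 30 labels/s: (1 × 3600 + 6 × 60 + 13) × 30 + 28 = 119218.
Minute boundaries passed: 66; those not divisible by 10: 66 − 6 = 60; dropped labels = 2 × 60 = 120.
Actual frame index = 119218 − 120 = 119098.

119098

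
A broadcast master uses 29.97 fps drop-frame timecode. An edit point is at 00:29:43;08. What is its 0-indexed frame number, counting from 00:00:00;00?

53444

As if non-drop at 30 labels/s: (0 × 3600 + 29 × 60 + 43) × 30 + 8 = 53498.
Minute boundaries passed: 29; those not divisible by 10: 29 − 2 = 27; dropped labels = 2 × 27 = 54.
Actual frame index = 53498 − 54 = 53444.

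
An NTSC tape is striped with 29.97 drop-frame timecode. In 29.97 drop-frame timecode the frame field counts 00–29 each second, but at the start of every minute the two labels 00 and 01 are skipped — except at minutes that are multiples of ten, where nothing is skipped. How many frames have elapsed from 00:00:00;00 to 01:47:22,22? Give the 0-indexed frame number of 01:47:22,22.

193088

Complete 10-minute blocks: 10, each 17982 frames → 179820.
Remaining 7 whole minutes in the current block: 1800 + 6 × 1798 = 12588 frames.
Within the current minute: 22 × 30 + 22 − 2 = 680 (labels ;00/;01 skipped at this minute). Total = 179820 + 12588 + 680 = 193088.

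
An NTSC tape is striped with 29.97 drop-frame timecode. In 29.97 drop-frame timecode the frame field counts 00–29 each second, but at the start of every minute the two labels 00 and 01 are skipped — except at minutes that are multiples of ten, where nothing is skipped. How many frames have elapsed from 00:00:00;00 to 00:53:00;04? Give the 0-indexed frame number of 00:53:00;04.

95308

As if non-drop at 30 labels/s: (0 × 3600 + 53 × 60 + 0) × 30 + 4 = 95404.
Minute boundaries passed: 53; those not divisible by 10: 53 − 5 = 48; dropped labels = 2 × 48 = 96.
Actual frame index = 95404 − 96 = 95308.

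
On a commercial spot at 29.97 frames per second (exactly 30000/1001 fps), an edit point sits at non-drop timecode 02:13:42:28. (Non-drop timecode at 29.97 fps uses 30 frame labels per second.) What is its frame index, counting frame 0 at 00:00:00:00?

Total seconds to the label: (2 × 3600 + 13 × 60 + 42) = 8022.
Frame index = 8022 × 30 + 28 = 240688.

240688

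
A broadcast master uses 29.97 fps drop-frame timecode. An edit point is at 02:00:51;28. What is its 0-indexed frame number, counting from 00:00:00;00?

217342

As if non-drop at 30 labels/s: (2 × 3600 + 0 × 60 + 51) × 30 + 28 = 217558.
Minute boundaries passed: 120; those not divisible by 10: 120 − 12 = 108; dropped labels = 2 × 108 = 216.
Actual frame index = 217558 − 216 = 217342.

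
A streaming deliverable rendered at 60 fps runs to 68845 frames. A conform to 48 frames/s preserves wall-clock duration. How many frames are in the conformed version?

Frames at target rate = 68845 × (48) / (60) = 55076.

55076 frames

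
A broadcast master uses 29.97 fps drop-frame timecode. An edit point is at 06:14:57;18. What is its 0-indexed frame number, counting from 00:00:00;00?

674254

As if non-drop at 30 labels/s: (6 × 3600 + 14 × 60 + 57) × 30 + 18 = 674928.
Minute boundaries passed: 374; those not divisible by 10: 374 − 37 = 337; dropped labels = 2 × 337 = 674.
Actual frame index = 674928 − 674 = 674254.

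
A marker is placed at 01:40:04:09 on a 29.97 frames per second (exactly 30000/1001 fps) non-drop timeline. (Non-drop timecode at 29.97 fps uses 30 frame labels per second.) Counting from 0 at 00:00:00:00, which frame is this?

Total seconds to the label: (1 × 3600 + 40 × 60 + 4) = 6004.
Frame index = 6004 × 30 + 9 = 180129.

frame 180129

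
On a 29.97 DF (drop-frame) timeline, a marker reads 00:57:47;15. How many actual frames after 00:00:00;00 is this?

103921

Complete 10-minute blocks: 5, each 17982 frames → 89910.
Remaining 7 whole minutes in the current block: 1800 + 6 × 1798 = 12588 frames.
Within the current minute: 47 × 30 + 15 − 2 = 1423 (labels ;00/;01 skipped at this minute). Total = 89910 + 12588 + 1423 = 103921.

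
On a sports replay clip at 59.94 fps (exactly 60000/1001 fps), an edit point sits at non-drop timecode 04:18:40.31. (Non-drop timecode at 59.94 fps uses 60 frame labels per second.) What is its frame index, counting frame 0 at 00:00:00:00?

Total seconds to the label: (4 × 3600 + 18 × 60 + 40) = 15520.
Frame index = 15520 × 60 + 31 = 931231.

931231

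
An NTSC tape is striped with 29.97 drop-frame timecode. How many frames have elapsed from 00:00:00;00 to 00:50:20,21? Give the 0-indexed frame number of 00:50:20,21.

As if non-drop at 30 labels/s: (0 × 3600 + 50 × 60 + 20) × 30 + 21 = 90621.
Minute boundaries passed: 50; those not divisible by 10: 50 − 5 = 45; dropped labels = 2 × 45 = 90.
Actual frame index = 90621 − 90 = 90531.

90531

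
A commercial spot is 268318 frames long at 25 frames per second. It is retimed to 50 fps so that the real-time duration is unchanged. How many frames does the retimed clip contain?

536636 frames

Target frames = source frames × (target rate / source rate) = 268318 × (50)/(25) = 268318 × 2 = 536636.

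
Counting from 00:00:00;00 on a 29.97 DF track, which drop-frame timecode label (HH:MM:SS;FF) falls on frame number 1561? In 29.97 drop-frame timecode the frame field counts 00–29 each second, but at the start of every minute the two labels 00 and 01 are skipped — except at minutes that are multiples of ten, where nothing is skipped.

00:00:52;01

Each 10-minute DF block holds 10 × 60 × 30 − 9 × 2 = 17982 frames. 1561 ÷ 17982 → 0 full blocks, remainder 1561.
Within the partial block the first minute is 1800 frames and each further minute 1798, so 0 further minute boundaries passed. Total skipped labels = 18 × 0 + 2 × 0 = 0.
Non-drop label index = 1561 + 0 = 1561; at 30 labels/s that is 00:00:52:01, i.e. DF 00:00:52;01.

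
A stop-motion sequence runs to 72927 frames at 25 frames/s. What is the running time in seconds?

Running time = 72927 / (25) = 2917.08 s.

2917.08 seconds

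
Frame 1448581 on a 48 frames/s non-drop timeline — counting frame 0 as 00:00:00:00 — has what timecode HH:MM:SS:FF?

08:22:58:37

1448581 ÷ 48 = 30178 full seconds, remainder 37 frames.
30178 s = 8 h 22 min 58 s.
Timecode: 08:22:58:37.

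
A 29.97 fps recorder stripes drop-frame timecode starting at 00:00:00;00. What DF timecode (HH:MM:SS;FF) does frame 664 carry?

00:00:22;04

Ten DF minutes hold 17982 frames, so frame 664 lies in block 0 (frames 0–17981) with 664 frames into that block.
The block's first minute is 1800 frames and the rest 1798 each; 664 frames reaches minute 0, so 0 × 18 + 0 × 2 = 0 labels have been skipped so far.
Adding those back, label number 664 + 0 = 664 at 30 labels/s is 22 s + 4 f = 0 h 0 min 22 s frame 4, i.e. 00:00:22;04.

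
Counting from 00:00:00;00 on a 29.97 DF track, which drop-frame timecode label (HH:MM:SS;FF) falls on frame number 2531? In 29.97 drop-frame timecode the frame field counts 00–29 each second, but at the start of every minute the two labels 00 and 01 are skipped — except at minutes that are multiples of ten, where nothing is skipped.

00:01:24;13

Ten DF minutes hold 17982 frames, so frame 2531 lies in block 0 (frames 0–17981) with 2531 frames into that block.
The block's first minute is 1800 frames and the rest 1798 each; 2531 frames reaches minute 1, so 0 × 18 + 1 × 2 = 2 labels have been skipped so far.
Adding those back, label number 2531 + 2 = 2533 at 30 labels/s is 84 s + 13 f = 0 h 1 min 24 s frame 13, i.e. 00:01:24;13.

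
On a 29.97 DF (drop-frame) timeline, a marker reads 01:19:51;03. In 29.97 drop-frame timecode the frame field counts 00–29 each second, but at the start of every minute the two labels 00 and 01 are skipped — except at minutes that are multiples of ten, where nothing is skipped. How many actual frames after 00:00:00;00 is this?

Complete 10-minute blocks: 7, each 17982 frames → 125874.
Remaining 9 whole minutes in the current block: 1800 + 8 × 1798 = 16184 frames.
Within the current minute: 51 × 30 + 3 − 2 = 1531 (labels ;00/;01 skipped at this minute). Total = 125874 + 16184 + 1531 = 143589.

143589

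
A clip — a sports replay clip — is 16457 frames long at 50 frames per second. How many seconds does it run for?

Running time = 16457 / (50) = 329.14 s.

329.14 seconds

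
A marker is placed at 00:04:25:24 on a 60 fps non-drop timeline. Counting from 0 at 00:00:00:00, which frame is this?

15924

Total seconds to the label: (0 × 3600 + 4 × 60 + 25) = 265.
Frame index = 265 × 60 + 24 = 15924.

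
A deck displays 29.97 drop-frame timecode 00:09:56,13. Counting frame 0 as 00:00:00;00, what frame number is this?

17875

Complete 10-minute blocks: 0, each 17982 frames → 0.
Remaining 9 whole minutes in the current block: 1800 + 8 × 1798 = 16184 frames.
Within the current minute: 56 × 30 + 13 − 2 = 1691 (labels ;00/;01 skipped at this minute). Total = 0 + 16184 + 1691 = 17875.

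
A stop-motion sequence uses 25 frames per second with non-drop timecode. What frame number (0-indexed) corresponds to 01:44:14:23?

Total seconds to the label: (1 × 3600 + 44 × 60 + 14) = 6254.
Frame index = 6254 × 25 + 23 = 156373.

frame 156373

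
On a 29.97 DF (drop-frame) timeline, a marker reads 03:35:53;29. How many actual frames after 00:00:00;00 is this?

388231

Complete 10-minute blocks: 21, each 17982 frames → 377622.
Remaining 5 whole minutes in the current block: 1800 + 4 × 1798 = 8992 frames.
Within the current minute: 53 × 30 + 29 − 2 = 1617 (labels ;00/;01 skipped at this minute). Total = 377622 + 8992 + 1617 = 388231.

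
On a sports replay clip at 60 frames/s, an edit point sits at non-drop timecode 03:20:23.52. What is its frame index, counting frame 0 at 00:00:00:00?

721432

Total seconds to the label: (3 × 3600 + 20 × 60 + 23) = 12023.
Frame index = 12023 × 60 + 52 = 721432.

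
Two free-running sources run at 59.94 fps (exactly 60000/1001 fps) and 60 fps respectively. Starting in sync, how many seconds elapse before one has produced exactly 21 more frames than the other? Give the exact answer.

The gap grows by |60 − 60000/1001| = 60/1001 frames per second.
Time for a 21-frame gap: 21 ÷ (60/1001) = 350.35 s.

350.35 seconds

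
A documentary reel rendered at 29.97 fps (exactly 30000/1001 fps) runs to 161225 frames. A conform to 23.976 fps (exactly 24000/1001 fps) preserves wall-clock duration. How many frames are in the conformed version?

Target frames = source frames × (target rate / source rate) = 161225 × (24000/1001)/(30000/1001) = 161225 × 4/5 = 128980.

128980 frames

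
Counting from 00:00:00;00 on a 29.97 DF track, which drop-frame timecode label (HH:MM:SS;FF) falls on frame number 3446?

00:01:54;28

Ten DF minutes hold 17982 frames, so frame 3446 lies in block 0 (frames 0–17981) with 3446 frames into that block.
The block's first minute is 1800 frames and the rest 1798 each; 3446 frames reaches minute 1, so 0 × 18 + 1 × 2 = 2 labels have been skipped so far.
Adding those back, label number 3446 + 2 = 3448 at 30 labels/s is 114 s + 28 f = 0 h 1 min 54 s frame 28, i.e. 00:01:54;28.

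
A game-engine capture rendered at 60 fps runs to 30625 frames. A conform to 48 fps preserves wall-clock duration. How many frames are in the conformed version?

24500 frames

Target frames = source frames × (target rate / source rate) = 30625 × (48)/(60) = 30625 × 4/5 = 24500.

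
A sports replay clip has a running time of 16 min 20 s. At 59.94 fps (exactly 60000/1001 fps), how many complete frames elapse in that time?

16 min 20 s = 980 s.
Frames = 980 × 60000/1001 = 8400000/143 ≈ 58741.2587.
Complete frames: 58741.

58741 frames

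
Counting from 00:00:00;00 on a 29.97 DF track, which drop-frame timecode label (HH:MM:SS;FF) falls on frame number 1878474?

Each 10-minute DF block holds 10 × 60 × 30 − 9 × 2 = 17982 frames. 1878474 ÷ 17982 → 104 full blocks, remainder 8346.
Within the partial block the first minute is 1800 frames and each further minute 1798, so 4 further minute boundaries passed. Total skipped labels = 18 × 104 + 2 × 4 = 1880.
Non-drop label index = 1878474 + 1880 = 1880354; at 30 labels/s that is 17:24:38:14, i.e. DF 17:24:38;14.

17:24:38;14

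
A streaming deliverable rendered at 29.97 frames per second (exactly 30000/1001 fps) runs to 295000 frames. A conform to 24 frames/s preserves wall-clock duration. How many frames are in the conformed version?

Target frames = source frames × (target rate / source rate) = 295000 × (24)/(30000/1001) = 295000 × 1001/1250 = 236236.

236236 frames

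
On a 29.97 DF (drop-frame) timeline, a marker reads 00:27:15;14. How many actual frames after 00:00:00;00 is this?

As if non-drop at 30 labels/s: (0 × 3600 + 27 × 60 + 15) × 30 + 14 = 49064.
Minute boundaries passed: 27; those not divisible by 10: 27 − 2 = 25; dropped labels = 2 × 25 = 50.
Actual frame index = 49064 − 50 = 49014.

49014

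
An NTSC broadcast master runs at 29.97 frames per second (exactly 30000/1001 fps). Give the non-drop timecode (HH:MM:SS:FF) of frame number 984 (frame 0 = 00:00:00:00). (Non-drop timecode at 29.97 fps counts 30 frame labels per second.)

00:00:32:24

984 ÷ 30 = 32 full seconds, remainder 24 frames.
32 s = 0 h 0 min 32 s.
Timecode: 00:00:32:24.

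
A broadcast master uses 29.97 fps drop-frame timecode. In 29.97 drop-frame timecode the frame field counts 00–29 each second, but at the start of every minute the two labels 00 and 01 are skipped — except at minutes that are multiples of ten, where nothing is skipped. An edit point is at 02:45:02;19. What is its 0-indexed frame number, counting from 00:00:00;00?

296781

Complete 10-minute blocks: 16, each 17982 frames → 287712.
Remaining 5 whole minutes in the current block: 1800 + 4 × 1798 = 8992 frames.
Within the current minute: 2 × 30 + 19 − 2 = 77 (labels ;00/;01 skipped at this minute). Total = 287712 + 8992 + 77 = 296781.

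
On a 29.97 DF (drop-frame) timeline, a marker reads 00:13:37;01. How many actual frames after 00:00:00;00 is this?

Complete 10-minute blocks: 1, each 17982 frames → 17982.
Remaining 3 whole minutes in the current block: 1800 + 2 × 1798 = 5396 frames.
Within the current minute: 37 × 30 + 1 − 2 = 1109 (labels ;00/;01 skipped at this minute). Total = 17982 + 5396 + 1109 = 24487.

24487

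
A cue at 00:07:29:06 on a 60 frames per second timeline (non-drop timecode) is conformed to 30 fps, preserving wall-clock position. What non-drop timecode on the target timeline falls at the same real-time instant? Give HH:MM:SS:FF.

Source frame index: (0×3600 + 7×60 + 29) × 60 + 6 = 26946.
Real time: 26946 / (60) = 4491/10 s.
Target frame: (4491/10) × (30) = 13473.
At 30 labels/s: frame 13473 → 00:07:29:03.

00:07:29:03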